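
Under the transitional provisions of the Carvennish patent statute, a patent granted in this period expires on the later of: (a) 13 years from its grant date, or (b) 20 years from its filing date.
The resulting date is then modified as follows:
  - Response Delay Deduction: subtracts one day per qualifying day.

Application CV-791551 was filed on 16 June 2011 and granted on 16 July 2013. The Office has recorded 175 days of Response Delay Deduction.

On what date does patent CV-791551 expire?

2030-12-23

(a) grant + 13 years → 16 July 2026.
(b) filing + 20 years → 16 June 2031.
Later of the two: 16 June 2031.
Response Delay Deduction: −175 days → 23 December 2030.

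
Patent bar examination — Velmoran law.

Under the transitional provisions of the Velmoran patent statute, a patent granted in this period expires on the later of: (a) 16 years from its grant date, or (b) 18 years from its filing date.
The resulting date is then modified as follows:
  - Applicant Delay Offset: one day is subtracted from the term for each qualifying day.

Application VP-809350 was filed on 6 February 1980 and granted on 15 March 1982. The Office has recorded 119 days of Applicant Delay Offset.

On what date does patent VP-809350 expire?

(a) grant + 16 years → 15 March 1998.
(b) filing + 18 years → 6 February 1998.
Later of the two: 15 March 1998.
Applicant Delay Offset: −119 days → 16 November 1997.

November 16, 1997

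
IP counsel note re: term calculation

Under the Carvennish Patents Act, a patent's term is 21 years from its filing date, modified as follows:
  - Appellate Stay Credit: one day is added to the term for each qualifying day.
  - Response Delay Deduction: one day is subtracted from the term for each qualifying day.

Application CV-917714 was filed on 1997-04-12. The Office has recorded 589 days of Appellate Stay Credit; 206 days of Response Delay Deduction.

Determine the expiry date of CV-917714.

Base term: filing date + 21 years → 12 April 2018.
Appellate Stay Credit: +589 days → 22 November 2019.
Response Delay Deduction: −206 days → 30 April 2019.

April 30, 2019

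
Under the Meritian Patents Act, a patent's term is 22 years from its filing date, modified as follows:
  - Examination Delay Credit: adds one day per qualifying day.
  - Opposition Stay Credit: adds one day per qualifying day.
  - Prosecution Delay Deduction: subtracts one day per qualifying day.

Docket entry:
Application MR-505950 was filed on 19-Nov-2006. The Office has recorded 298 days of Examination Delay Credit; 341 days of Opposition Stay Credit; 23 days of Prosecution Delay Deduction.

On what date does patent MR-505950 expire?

2030-07-28

Base term: filing date + 22 years → 19 November 2028.
Examination Delay Credit: +298 days → 13 September 2029.
Opposition Stay Credit: +341 days → 20 August 2030.
Prosecution Delay Deduction: −23 days → 28 July 2030.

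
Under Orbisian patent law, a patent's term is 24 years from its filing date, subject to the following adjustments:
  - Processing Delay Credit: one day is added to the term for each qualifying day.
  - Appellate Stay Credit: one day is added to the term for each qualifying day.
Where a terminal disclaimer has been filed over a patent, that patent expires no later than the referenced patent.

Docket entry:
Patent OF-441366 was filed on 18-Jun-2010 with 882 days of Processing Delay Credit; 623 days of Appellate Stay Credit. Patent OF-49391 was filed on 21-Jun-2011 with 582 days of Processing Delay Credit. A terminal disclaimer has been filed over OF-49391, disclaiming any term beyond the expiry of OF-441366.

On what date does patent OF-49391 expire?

2037-01-23

Natural term of OF-49391:
  Base: filing + 24 years → 21 June 2035.
  Processing Delay Credit: +582 days → 23 January 2037.
Expiry of referenced patent OF-441366:
  Base: filing + 24 years → 18 June 2034.
  Processing Delay Credit: +882 days → 16 November 2036.
  Appellate Stay Credit: +623 days → 1 August 2038.
Terminal disclaimer: OF-49391 expires on the earlier of 23 January 2037 and 1 August 2038.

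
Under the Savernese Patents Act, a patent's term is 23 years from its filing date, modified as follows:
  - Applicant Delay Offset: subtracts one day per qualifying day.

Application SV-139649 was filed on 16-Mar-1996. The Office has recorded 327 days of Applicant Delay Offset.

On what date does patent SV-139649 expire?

April 23, 2018

Base term: filing date + 23 years → 16 March 2019.
Applicant Delay Offset: −327 days → 23 April 2018.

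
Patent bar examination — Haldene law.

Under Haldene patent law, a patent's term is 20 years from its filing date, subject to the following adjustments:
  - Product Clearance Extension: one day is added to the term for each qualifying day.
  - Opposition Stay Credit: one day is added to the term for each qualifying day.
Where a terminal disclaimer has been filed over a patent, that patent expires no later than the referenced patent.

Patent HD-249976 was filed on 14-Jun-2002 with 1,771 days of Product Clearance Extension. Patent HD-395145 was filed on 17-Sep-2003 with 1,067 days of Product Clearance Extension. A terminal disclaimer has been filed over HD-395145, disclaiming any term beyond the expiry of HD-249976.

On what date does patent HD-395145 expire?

August 19, 2026

Natural term of HD-395145:
  Base: filing + 20 years → 17 September 2023.
  Product Clearance Extension: +1067 days → 19 August 2026.
Expiry of referenced patent HD-249976:
  Base: filing + 20 years → 14 June 2022.
  Product Clearance Extension: +1771 days → 20 April 2027.
Terminal disclaimer: HD-395145 expires on the earlier of 19 August 2026 and 20 April 2027.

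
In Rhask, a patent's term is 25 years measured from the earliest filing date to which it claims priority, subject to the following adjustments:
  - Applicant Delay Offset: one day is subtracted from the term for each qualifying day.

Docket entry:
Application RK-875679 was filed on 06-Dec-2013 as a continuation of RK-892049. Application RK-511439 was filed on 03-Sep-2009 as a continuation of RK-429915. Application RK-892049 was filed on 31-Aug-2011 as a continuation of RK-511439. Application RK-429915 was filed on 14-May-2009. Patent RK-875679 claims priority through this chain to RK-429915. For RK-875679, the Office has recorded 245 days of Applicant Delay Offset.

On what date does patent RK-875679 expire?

September 11, 2033

Earliest priority filing: 14 May 2009.
Base term: 14 May 2009 + 25 years → 14 May 2034.
Applicant Delay Offset: −245 days → 11 September 2033.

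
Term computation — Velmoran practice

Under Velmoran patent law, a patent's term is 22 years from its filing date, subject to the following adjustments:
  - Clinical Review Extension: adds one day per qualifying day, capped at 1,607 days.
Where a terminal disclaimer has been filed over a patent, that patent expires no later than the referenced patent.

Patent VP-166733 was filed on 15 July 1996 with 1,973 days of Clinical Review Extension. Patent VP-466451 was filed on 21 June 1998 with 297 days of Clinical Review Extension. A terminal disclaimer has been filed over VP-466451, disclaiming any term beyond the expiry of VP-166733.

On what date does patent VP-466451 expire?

April 14, 2021

Natural term of VP-466451:
  Base: filing + 22 years → 21 June 2020.
  Clinical Review Extension: 297 days (within the 1607-day cap) → +297 days → 14 April 2021.
Expiry of referenced patent VP-166733:
  Base: filing + 22 years → 15 July 2018.
  Clinical Review Extension: 1973 days claimed exceeds the 1607-day cap, so +1607 days → 8 December 2022.
Terminal disclaimer: VP-466451 expires on the earlier of 14 April 2021 and 8 December 2022.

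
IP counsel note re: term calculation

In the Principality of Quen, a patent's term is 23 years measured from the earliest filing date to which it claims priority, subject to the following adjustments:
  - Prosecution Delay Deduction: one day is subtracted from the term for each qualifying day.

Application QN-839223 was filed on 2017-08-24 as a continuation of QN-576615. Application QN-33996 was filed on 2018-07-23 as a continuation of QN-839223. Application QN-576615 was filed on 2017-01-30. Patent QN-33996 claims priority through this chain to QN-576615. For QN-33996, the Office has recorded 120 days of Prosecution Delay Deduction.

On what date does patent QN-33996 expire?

2039-10-02

Earliest priority filing: 30 January 2017.
Base term: 30 January 2017 + 23 years → 30 January 2040.
Prosecution Delay Deduction: −120 days → 2 October 2039.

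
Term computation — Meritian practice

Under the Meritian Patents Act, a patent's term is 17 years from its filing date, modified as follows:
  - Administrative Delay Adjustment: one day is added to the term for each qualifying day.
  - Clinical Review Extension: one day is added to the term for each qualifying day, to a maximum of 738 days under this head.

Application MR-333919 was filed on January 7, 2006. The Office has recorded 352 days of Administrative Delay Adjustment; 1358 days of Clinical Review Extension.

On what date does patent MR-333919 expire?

Base term: filing date + 17 years → 7 January 2023.
Administrative Delay Adjustment: +352 days → 25 December 2023.
Clinical Review Extension: 1358 days claimed exceeds the 738-day cap, so +738 days → 1 January 2026.

January 1, 2026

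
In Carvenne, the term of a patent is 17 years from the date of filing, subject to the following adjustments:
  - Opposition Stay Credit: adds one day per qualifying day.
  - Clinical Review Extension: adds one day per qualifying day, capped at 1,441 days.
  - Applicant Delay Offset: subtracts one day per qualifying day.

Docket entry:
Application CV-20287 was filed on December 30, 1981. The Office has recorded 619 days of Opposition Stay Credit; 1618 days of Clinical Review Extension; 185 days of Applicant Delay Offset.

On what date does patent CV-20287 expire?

2004-02-17

Base term: filing date + 17 years → 30 December 1998.
Opposition Stay Credit: +619 days → 9 September 2000.
Clinical Review Extension: 1618 days claimed exceeds the 1441-day cap, so +1441 days → 20 August 2004.
Applicant Delay Offset: −185 days → 17 February 2004.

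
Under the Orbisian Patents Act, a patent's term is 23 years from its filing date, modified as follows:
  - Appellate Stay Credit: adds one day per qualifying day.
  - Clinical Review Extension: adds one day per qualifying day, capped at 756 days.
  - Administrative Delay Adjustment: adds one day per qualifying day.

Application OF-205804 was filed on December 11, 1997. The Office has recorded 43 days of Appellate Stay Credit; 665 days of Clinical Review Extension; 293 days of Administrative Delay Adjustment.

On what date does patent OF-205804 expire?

Base term: filing date + 23 years → 11 December 2020.
Appellate Stay Credit: +43 days → 23 January 2021.
Clinical Review Extension: 665 days (within the 756-day cap) → +665 days → 19 November 2022.
Administrative Delay Adjustment: +293 days → 8 September 2023.

2023-09-08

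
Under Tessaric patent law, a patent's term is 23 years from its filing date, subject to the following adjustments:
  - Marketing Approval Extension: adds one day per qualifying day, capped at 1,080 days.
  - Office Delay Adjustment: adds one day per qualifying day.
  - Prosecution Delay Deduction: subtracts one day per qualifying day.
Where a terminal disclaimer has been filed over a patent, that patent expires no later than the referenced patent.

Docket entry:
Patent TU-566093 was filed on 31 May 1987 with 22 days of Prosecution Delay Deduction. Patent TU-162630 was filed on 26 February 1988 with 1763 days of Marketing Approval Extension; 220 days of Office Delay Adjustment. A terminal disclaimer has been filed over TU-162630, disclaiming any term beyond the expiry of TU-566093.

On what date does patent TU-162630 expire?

Natural term of TU-162630:
  Base: filing + 23 years → 26 February 2011.
  Marketing Approval Extension: 1763 days claimed exceeds the 1080-day cap, so +1080 days → 10 February 2014.
  Office Delay Adjustment: +220 days → 18 September 2014.
Expiry of referenced patent TU-566093:
  Base: filing + 23 years → 31 May 2010.
  Prosecution Delay Deduction: −22 days → 9 May 2010.
Terminal disclaimer: TU-162630 expires on the earlier of 18 September 2014 and 9 May 2010.

May 9, 2010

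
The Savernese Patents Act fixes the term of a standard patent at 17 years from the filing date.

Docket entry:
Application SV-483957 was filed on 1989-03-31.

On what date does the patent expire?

March 31, 2006

Filing date + 17 years → 31 March 2006.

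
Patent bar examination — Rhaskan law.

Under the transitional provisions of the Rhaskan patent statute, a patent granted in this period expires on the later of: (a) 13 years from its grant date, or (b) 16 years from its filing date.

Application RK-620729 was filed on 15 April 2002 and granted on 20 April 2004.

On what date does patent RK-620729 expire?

2018-04-15

(a) grant + 13 years → 20 April 2017.
(b) filing + 16 years → 15 April 2018.
Later of the two: 15 April 2018.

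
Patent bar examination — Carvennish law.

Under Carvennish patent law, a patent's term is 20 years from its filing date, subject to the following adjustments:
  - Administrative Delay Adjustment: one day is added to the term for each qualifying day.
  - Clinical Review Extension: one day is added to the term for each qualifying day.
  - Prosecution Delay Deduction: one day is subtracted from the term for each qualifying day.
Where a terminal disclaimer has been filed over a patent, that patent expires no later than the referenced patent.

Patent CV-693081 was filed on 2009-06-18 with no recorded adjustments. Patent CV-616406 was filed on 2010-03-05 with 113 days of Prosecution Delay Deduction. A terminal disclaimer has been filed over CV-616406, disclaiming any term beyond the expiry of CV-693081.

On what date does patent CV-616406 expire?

Natural term of CV-616406:
  Base: filing + 20 years → 5 March 2030.
  Prosecution Delay Deduction: −113 days → 12 November 2029.
Expiry of referenced patent CV-693081:
  Base: filing + 20 years → 18 June 2029.
Terminal disclaimer: CV-616406 expires on the earlier of 12 November 2029 and 18 June 2029.

2029-06-18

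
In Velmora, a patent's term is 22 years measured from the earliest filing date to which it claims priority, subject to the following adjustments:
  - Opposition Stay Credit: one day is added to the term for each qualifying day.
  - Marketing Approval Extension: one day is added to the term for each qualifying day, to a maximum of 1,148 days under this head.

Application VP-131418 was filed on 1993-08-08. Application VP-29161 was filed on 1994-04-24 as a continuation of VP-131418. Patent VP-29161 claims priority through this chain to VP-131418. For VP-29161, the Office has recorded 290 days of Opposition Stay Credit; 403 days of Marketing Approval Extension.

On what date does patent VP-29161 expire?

Earliest priority filing: 8 August 1993.
Base term: 8 August 1993 + 22 years → 8 August 2015.
Opposition Stay Credit: +290 days → 24 May 2016.
Marketing Approval Extension: 403 days (within the 1148-day cap) → +403 days → 1 July 2017.

2017-07-01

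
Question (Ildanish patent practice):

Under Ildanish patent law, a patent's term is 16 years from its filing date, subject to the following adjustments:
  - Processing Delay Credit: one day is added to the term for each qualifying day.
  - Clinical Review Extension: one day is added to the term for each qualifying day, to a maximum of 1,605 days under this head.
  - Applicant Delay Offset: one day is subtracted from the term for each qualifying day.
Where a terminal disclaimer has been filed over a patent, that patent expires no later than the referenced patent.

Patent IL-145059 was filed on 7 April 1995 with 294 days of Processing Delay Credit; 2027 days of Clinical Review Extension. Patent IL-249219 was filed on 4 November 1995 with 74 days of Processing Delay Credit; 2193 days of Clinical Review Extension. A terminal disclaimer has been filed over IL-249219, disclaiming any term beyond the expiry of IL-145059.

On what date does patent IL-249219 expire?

June 9, 2016

Natural term of IL-249219:
  Base: filing + 16 years → 4 November 2011.
  Processing Delay Credit: +74 days → 17 January 2012.
  Clinical Review Extension: 2193 days claimed exceeds the 1605-day cap, so +1605 days → 9 June 2016.
Expiry of referenced patent IL-145059:
  Base: filing + 16 years → 7 April 2011.
  Processing Delay Credit: +294 days → 26 January 2012.
  Clinical Review Extension: 2027 days claimed exceeds the 1605-day cap, so +1605 days → 18 June 2016.
Terminal disclaimer: IL-249219 expires on the earlier of 9 June 2016 and 18 June 2016.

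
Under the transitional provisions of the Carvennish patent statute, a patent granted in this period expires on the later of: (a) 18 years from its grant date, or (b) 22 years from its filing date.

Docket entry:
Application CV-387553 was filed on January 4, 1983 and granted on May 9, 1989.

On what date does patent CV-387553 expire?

(a) grant + 18 years → 9 May 2007.
(b) filing + 22 years → 4 January 2005.
Later of the two: 9 May 2007.

May 9, 2007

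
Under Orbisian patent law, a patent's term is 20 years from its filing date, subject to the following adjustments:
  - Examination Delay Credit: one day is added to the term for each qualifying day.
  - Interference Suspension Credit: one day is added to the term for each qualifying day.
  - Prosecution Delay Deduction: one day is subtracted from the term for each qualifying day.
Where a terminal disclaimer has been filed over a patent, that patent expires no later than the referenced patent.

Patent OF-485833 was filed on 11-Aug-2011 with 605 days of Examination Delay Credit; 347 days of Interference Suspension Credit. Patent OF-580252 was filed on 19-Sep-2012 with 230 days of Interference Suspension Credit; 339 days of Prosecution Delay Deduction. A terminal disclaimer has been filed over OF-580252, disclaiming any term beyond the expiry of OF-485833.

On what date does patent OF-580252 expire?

2032-06-02

Natural term of OF-580252:
  Base: filing + 20 years → 19 September 2032.
  Interference Suspension Credit: +230 days → 7 May 2033.
  Prosecution Delay Deduction: −339 days → 2 June 2032.
Expiry of referenced patent OF-485833:
  Base: filing + 20 years → 11 August 2031.
  Examination Delay Credit: +605 days → 7 April 2033.
  Interference Suspension Credit: +347 days → 20 March 2034.
Terminal disclaimer: OF-580252 expires on the earlier of 2 June 2032 and 20 March 2034.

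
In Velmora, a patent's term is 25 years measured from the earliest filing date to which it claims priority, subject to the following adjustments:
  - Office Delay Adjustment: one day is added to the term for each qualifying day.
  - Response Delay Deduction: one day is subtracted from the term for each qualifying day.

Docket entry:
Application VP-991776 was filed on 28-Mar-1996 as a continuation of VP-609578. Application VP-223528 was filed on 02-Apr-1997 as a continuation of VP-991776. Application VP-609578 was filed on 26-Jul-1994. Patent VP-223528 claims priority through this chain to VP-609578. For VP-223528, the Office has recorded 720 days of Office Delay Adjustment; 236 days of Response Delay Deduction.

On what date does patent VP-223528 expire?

Earliest priority filing: 26 July 1994.
Base term: 26 July 1994 + 25 years → 26 July 2019.
Office Delay Adjustment: +720 days → 15 July 2021.
Response Delay Deduction: −236 days → 21 November 2020.

2020-11-21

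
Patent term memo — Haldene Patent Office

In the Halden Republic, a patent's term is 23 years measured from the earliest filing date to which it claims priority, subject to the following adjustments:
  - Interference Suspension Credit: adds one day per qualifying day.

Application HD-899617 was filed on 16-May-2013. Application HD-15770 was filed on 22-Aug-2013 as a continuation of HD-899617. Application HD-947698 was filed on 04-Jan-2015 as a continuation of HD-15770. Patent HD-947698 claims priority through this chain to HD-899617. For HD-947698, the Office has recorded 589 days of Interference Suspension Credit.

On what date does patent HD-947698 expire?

2037-12-26

Earliest priority filing: 16 May 2013.
Base term: 16 May 2013 + 23 years → 16 May 2036.
Interference Suspension Credit: +589 days → 26 December 2037.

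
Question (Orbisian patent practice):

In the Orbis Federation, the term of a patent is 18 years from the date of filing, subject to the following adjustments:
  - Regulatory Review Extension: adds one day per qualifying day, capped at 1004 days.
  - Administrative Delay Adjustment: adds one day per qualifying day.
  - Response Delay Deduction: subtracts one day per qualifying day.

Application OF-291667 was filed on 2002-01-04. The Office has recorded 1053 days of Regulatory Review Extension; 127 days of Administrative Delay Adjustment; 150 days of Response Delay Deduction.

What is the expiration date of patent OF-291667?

Base term: filing date + 18 years → 4 January 2020.
Regulatory Review Extension: 1053 days claimed exceeds the 1004-day cap, so +1004 days → 4 October 2022.
Administrative Delay Adjustment: +127 days → 8 February 2023.
Response Delay Deduction: −150 days → 11 September 2022.

2022-09-11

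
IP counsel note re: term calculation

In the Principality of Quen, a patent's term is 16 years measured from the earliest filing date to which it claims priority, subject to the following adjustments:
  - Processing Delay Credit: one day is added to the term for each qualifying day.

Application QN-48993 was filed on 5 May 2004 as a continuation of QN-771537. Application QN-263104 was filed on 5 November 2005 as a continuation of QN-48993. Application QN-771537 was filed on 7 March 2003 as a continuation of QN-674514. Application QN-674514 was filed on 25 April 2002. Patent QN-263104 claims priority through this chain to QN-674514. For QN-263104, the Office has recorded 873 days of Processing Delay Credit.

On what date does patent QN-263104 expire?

Earliest priority filing: 25 April 2002.
Base term: 25 April 2002 + 16 years → 25 April 2018.
Processing Delay Credit: +873 days → 14 September 2020.

2020-09-14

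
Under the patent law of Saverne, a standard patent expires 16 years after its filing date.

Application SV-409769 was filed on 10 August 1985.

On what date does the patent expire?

Filing date + 16 years → 10 August 2001.

2001-08-10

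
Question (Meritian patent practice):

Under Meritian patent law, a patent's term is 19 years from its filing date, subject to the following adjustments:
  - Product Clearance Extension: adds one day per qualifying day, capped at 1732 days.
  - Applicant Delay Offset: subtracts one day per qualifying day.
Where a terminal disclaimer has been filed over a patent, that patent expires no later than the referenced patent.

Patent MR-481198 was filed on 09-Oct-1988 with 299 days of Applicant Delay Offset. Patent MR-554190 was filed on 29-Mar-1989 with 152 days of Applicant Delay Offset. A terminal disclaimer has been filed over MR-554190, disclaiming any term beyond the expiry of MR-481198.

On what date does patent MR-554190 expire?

2006-12-14

Natural term of MR-554190:
  Base: filing + 19 years → 29 March 2008.
  Applicant Delay Offset: −152 days → 29 October 2007.
Expiry of referenced patent MR-481198:
  Base: filing + 19 years → 9 October 2007.
  Applicant Delay Offset: −299 days → 14 December 2006.
Terminal disclaimer: MR-554190 expires on the earlier of 29 October 2007 and 14 December 2006.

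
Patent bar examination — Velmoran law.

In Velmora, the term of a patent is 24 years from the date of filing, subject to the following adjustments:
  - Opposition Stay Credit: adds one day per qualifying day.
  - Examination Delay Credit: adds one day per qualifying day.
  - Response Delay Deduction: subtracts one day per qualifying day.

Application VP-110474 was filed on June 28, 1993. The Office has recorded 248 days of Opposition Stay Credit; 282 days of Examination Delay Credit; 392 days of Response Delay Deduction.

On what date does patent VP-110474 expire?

Base term: filing date + 24 years → 28 June 2017.
Opposition Stay Credit: +248 days → 3 March 2018.
Examination Delay Credit: +282 days → 10 December 2018.
Response Delay Deduction: −392 days → 13 November 2017.

November 13, 2017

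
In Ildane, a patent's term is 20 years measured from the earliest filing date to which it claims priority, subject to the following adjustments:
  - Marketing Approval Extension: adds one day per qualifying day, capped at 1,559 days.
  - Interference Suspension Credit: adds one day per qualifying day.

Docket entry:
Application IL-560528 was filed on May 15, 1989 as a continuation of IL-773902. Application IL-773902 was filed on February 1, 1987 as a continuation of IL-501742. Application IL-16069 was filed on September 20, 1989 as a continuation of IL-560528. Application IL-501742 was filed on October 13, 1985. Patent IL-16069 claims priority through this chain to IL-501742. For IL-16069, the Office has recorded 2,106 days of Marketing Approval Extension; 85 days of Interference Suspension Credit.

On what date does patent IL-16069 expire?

Earliest priority filing: 13 October 1985.
Base term: 13 October 1985 + 20 years → 13 October 2005.
Marketing Approval Extension: 2106 days claimed exceeds the 1559-day cap, so +1559 days → 19 January 2010.
Interference Suspension Credit: +85 days → 14 April 2010.

2010-04-14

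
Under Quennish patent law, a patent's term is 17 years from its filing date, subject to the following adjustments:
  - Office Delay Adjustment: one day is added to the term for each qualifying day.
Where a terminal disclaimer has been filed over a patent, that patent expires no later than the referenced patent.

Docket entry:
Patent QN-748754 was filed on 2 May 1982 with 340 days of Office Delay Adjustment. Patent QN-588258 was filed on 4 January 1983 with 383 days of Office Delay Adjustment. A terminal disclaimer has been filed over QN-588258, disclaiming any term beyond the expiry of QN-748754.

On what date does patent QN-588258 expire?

Natural term of QN-588258:
  Base: filing + 17 years → 4 January 2000.
  Office Delay Adjustment: +383 days → 21 January 2001.
Expiry of referenced patent QN-748754:
  Base: filing + 17 years → 2 May 1999.
  Office Delay Adjustment: +340 days → 6 April 2000.
Terminal disclaimer: QN-588258 expires on the earlier of 21 January 2001 and 6 April 2000.

2000-04-06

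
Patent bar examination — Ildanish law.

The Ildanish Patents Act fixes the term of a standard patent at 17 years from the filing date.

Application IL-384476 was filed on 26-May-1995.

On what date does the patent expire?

May 26, 2012

Filing date + 17 years → 26 May 2012.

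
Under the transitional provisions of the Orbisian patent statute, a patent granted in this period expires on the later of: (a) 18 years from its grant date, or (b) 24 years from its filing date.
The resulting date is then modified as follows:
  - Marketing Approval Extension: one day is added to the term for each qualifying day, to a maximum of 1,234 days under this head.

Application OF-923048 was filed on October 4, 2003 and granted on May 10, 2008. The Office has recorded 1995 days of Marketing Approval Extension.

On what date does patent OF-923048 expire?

(a) grant + 18 years → 10 May 2026.
(b) filing + 24 years → 4 October 2027.
Later of the two: 4 October 2027.
Marketing Approval Extension: 1995 days claimed exceeds the 1234-day cap, so +1234 days → 19 February 2031.

2031-02-19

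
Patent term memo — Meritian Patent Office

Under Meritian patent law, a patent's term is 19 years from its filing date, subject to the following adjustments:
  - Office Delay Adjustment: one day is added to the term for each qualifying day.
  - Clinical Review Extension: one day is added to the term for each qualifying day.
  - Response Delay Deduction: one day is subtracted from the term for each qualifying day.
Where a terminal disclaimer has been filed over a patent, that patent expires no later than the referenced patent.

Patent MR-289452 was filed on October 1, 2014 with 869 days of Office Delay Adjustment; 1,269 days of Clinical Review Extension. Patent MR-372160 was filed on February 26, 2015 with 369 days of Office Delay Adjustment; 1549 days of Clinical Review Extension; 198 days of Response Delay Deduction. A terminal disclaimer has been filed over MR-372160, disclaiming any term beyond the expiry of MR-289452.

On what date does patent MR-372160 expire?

2038-11-12

Natural term of MR-372160:
  Base: filing + 19 years → 26 February 2034.
  Office Delay Adjustment: +369 days → 2 March 2035.
  Clinical Review Extension: +1549 days → 29 May 2039.
  Response Delay Deduction: −198 days → 12 November 2038.
Expiry of referenced patent MR-289452:
  Base: filing + 19 years → 1 October 2033.
  Office Delay Adjustment: +869 days → 17 February 2036.
  Clinical Review Extension: +1269 days → 9 August 2039.
Terminal disclaimer: MR-372160 expires on the earlier of 12 November 2038 and 9 August 2039.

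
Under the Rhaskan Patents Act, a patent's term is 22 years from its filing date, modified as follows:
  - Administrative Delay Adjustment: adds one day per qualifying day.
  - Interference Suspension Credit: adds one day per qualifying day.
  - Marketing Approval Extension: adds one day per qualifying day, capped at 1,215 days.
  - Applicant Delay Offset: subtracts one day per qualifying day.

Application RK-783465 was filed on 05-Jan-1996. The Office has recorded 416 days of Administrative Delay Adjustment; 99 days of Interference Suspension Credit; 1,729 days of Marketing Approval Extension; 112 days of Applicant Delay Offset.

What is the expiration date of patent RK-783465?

June 11, 2022

Base term: filing date + 22 years → 5 January 2018.
Administrative Delay Adjustment: +416 days → 25 February 2019.
Interference Suspension Credit: +99 days → 4 June 2019.
Marketing Approval Extension: 1729 days claimed exceeds the 1215-day cap, so +1215 days → 1 October 2022.
Applicant Delay Offset: −112 days → 11 June 2022.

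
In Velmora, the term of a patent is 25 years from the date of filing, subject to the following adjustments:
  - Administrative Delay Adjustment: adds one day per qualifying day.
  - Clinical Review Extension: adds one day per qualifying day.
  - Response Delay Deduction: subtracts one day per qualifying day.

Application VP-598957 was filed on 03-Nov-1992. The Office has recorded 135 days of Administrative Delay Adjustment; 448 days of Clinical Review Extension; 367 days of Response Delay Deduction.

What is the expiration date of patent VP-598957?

2018-06-07

Base term: filing date + 25 years → 3 November 2017.
Administrative Delay Adjustment: +135 days → 18 March 2018.
Clinical Review Extension: +448 days → 9 June 2019.
Response Delay Deduction: −367 days → 7 June 2018.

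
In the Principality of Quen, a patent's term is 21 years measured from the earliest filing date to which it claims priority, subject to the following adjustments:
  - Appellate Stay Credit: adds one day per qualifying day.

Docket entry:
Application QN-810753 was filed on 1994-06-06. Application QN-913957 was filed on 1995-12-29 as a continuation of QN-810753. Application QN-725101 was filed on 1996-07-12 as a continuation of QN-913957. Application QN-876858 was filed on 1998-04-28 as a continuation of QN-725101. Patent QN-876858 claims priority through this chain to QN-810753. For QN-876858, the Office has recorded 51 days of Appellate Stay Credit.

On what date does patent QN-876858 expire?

Earliest priority filing: 6 June 1994.
Base term: 6 June 1994 + 21 years → 6 June 2015.
Appellate Stay Credit: +51 days → 27 July 2015.

2015-07-27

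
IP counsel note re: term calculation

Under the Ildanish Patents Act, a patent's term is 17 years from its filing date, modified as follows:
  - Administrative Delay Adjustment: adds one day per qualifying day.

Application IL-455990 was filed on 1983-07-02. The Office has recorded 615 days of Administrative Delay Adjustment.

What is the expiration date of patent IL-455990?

2002-03-09

Base term: filing date + 17 years → 2 July 2000.
Administrative Delay Adjustment: +615 days → 9 March 2002.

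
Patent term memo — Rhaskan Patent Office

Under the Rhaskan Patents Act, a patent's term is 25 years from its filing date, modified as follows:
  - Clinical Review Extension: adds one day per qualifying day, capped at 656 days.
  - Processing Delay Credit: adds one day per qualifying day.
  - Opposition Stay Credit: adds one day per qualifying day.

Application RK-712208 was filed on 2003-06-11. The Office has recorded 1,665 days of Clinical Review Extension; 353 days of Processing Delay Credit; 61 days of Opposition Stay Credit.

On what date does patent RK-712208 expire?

Base term: filing date + 25 years → 11 June 2028.
Clinical Review Extension: 1665 days claimed exceeds the 656-day cap, so +656 days → 29 March 2030.
Processing Delay Credit: +353 days → 17 March 2031.
Opposition Stay Credit: +61 days → 17 May 2031.

May 17, 2031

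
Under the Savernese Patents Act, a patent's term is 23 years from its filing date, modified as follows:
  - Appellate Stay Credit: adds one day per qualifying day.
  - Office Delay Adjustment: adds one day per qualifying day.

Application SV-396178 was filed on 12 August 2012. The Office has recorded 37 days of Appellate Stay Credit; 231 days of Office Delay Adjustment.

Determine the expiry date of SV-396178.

Base term: filing date + 23 years → 12 August 2035.
Appellate Stay Credit: +37 days → 18 September 2035.
Office Delay Adjustment: +231 days → 6 May 2036.

2036-05-06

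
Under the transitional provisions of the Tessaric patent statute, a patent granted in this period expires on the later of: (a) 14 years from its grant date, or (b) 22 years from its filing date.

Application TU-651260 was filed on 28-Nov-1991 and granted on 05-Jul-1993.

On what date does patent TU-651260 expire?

(a) grant + 14 years → 5 July 2007.
(b) filing + 22 years → 28 November 2013.
Later of the two: 28 November 2013.

November 28, 2013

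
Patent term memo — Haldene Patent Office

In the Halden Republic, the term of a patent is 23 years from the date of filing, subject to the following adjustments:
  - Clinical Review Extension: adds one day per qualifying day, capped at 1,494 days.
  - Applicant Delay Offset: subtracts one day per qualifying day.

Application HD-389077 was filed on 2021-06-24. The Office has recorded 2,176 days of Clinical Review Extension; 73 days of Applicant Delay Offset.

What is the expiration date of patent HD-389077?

2048-05-15

Base term: filing date + 23 years → 24 June 2044.
Clinical Review Extension: 2176 days claimed exceeds the 1494-day cap, so +1494 days → 27 July 2048.
Applicant Delay Offset: −73 days → 15 May 2048.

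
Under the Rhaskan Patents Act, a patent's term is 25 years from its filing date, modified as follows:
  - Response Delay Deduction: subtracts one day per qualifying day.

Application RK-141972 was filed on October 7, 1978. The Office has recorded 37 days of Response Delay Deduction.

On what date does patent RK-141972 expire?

2003-08-31

Base term: filing date + 25 years → 7 October 2003.
Response Delay Deduction: −37 days → 31 August 2003.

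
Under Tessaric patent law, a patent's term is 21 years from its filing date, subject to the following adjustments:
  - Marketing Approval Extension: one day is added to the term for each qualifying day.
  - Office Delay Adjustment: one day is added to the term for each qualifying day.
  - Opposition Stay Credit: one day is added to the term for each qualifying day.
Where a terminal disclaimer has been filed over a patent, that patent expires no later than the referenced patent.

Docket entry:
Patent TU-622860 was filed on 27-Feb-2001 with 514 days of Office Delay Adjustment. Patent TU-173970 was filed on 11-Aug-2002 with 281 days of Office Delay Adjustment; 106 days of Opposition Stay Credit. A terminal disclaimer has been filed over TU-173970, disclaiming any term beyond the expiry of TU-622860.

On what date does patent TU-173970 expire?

2023-07-26

Natural term of TU-173970:
  Base: filing + 21 years → 11 August 2023.
  Office Delay Adjustment: +281 days → 18 May 2024.
  Opposition Stay Credit: +106 days → 1 September 2024.
Expiry of referenced patent TU-622860:
  Base: filing + 21 years → 27 February 2022.
  Office Delay Adjustment: +514 days → 26 July 2023.
Terminal disclaimer: TU-173970 expires on the earlier of 1 September 2024 and 26 July 2023.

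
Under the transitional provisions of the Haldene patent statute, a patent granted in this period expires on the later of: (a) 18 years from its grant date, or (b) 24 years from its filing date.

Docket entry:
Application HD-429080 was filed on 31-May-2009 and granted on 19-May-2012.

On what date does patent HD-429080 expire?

May 31, 2033

(a) grant + 18 years → 19 May 2030.
(b) filing + 24 years → 31 May 2033.
Later of the two: 31 May 2033.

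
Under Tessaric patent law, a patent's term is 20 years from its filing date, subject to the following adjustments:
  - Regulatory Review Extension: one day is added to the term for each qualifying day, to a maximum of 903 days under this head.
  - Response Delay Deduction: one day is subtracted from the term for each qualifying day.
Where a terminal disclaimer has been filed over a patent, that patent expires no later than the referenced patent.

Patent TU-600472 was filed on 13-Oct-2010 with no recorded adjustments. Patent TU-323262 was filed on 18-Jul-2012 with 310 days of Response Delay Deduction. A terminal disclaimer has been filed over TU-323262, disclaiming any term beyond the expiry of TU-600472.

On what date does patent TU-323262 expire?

Natural term of TU-323262:
  Base: filing + 20 years → 18 July 2032.
  Response Delay Deduction: −310 days → 12 September 2031.
Expiry of referenced patent TU-600472:
  Base: filing + 20 years → 13 October 2030.
Terminal disclaimer: TU-323262 expires on the earlier of 12 September 2031 and 13 October 2030.

October 13, 2030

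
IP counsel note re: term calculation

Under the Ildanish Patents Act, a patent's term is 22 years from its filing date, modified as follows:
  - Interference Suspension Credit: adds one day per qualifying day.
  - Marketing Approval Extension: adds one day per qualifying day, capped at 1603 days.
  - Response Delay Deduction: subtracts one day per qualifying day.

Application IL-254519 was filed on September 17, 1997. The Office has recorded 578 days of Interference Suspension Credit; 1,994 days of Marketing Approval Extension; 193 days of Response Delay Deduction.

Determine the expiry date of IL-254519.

February 25, 2025

Base term: filing date + 22 years → 17 September 2019.
Interference Suspension Credit: +578 days → 17 April 2021.
Marketing Approval Extension: 1994 days claimed exceeds the 1603-day cap, so +1603 days → 6 September 2025.
Response Delay Deduction: −193 days → 25 February 2025.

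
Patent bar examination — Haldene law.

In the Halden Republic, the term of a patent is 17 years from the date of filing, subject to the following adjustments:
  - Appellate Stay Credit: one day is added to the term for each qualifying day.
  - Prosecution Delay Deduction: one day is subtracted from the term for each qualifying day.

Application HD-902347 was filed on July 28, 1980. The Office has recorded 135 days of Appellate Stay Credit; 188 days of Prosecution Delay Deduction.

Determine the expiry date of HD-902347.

Base term: filing date + 17 years → 28 July 1997.
Appellate Stay Credit: +135 days → 10 December 1997.
Prosecution Delay Deduction: −188 days → 5 June 1997.

1997-06-05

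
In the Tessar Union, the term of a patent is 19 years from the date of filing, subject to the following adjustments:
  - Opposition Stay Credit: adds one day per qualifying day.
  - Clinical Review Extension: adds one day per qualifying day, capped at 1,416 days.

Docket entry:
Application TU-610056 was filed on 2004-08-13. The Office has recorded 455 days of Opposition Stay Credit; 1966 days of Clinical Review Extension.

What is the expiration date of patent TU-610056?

Base term: filing date + 19 years → 13 August 2023.
Opposition Stay Credit: +455 days → 10 November 2024.
Clinical Review Extension: 1966 days claimed exceeds the 1416-day cap, so +1416 days → 26 September 2028.

September 26, 2028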